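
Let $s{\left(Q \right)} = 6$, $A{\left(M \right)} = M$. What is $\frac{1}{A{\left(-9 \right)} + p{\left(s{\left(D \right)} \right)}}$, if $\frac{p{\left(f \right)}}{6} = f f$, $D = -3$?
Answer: $\frac{1}{207} \approx 0.0048309$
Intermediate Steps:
$p{\left(f \right)} = 6 f^{2}$ ($p{\left(f \right)} = 6 f f = 6 f^{2}$)
$\frac{1}{A{\left(-9 \right)} + p{\left(s{\left(D \right)} \right)}} = \frac{1}{-9 + 6 \cdot 6^{2}} = \frac{1}{-9 + 6 \cdot 36} = \frac{1}{-9 + 216} = \frac{1}{207}$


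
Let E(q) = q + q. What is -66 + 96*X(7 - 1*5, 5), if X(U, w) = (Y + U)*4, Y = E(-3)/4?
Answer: 126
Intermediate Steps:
E(q) = 2*q
Y = -3/2 (Y = (2*(-3))/4 = (¼)*(-6) = -3/2 ≈ -1.5000)
X(U, w) = -6 + 4*U (X(U, w) = (-3/2 + U)*4 = -6 + 4*U)
-66 + 96*X(7 - 1*5, 5) = -66 + 96*(-6 + 4*(7 - 1*5)) = -66 + 96*(-6 + 4*(7 - 5)) = -66 + 96*(-6 + 4*2) = -66 + 96*(-6 + 8) = -66 + 96*2 = -66 + 192 = 126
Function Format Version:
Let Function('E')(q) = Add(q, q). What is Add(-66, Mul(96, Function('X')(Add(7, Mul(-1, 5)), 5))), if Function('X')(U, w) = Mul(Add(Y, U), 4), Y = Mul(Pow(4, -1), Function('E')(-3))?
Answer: 126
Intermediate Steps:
Function('E')(q) = Mul(2, q)
Y = Rational(-3, 2) (Y = Mul(Pow(4, -1), Mul(2, -3)) = Mul(Rational(1, 4), -6) = Rational(-3, 2) ≈ -1.5000)
Function('X')(U, w) = Add(-6, Mul(4, U)) (Function('X')(U, w) = Mul(Add(Rational(-3, 2), U), 4) = Add(-6, Mul(4, U)))
Add(-66, Mul(96, Function('X')(Add(7, Mul(-1, 5)), 5))) = Add(-66, Mul(96, Add(-6, Mul(4, Add(7, Mul(-1, 5)))))) = Add(-66, Mul(96, Add(-6, Mul(4, Add(7, -5))))) = Add(-66, Mul(96, Add(-6, Mul(4, 2)))) = Add(-66, Mul(96, Add(-6, 8))) = Add(-66, Mul(96, 2)) = Add(-66, 192) = 126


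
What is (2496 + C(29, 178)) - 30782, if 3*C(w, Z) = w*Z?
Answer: -79696/3 ≈ -26565.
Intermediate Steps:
C(w, Z) = Z*w/3 (C(w, Z) = (w*Z)/3 = (Z*w)/3 = Z*w/3)
(2496 + C(29, 178)) - 30782 = (2496 + (1/3)*178*29) - 30782 = (2496 + 5162/3) - 30782 = 12650/3 - 30782 = -79696/3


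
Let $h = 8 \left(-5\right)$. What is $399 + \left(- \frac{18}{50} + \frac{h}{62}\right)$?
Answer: $\frac{308446}{775} \approx 397.99$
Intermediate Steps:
$h = -40$
$399 + \left(- \frac{18}{50} + \frac{h}{62}\right) = 399 - \left(\frac{9}{25} + \frac{20}{31}\right) = 399 - \frac{779}{775} = \frac{308446}{775}$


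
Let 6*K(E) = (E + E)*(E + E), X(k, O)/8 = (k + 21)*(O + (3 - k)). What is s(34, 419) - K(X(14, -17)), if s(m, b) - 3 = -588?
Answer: -122932955/3 ≈ -4.0978e+7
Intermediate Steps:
X(k, O) = 8*(21 + k)*(3 + O - k) (X(k, O) = 8*((k + 21)*(O + (3 - k))) = 8*((21 + k)*(3 + O - k)) = 8*(21 + k)*(3 + O - k))
s(m, b) = -585 (s(m, b) = 3 - 588 = -585)
K(E) = 2*E**2/3 (K(E) = ((E + E)*(E + E))/6 = ((2*E)*(2*E))/6 = (4*E**2)/6 = 2*E**2/3)
s(34, 419) - K(X(14, -17)) = -585 - 2*(504 - 144*14 - 8*14**2 + 168*(-17) + 8*(-17)*14)**2/3 = -585 - 2*(504 - 2016 - 8*196 - 2856 - 1904)**2/3 = -585 - 2*(504 - 2016 - 1568 - 2856 - 1904)**2/3 = -585 - 2*(-7840)**2/3 = -585 - 2*61465600/3 = -585 - 1*122931200/3 = -585 - 122931200/3 = -122932955/3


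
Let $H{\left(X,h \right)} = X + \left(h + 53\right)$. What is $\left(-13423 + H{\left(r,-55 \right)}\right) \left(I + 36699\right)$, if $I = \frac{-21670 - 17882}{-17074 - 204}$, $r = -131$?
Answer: $- \frac{4298098395972}{8639} \approx -4.9752 \cdot 10^{8}$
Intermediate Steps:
$H{\left(X,h \right)} = 53 + X + h$ ($H{\left(X,h \right)} = X + \left(53 + h\right) = 53 + X + h$)
$I = \frac{19776}{8639}$ ($I = - \frac{39552}{-17278} = \left(-39552\right) \left(- \frac{1}{17278}\right) = \frac{19776}{8639} \approx 2.2892$)
$\left(-13423 + H{\left(r,-55 \right)}\right) \left(I + 36699\right) = \left(-13423 - 133\right) \left(\frac{19776}{8639} + 36699\right) = \left(-13423 - 133\right) \frac{317062437}{8639} = \left(-13556\right) \frac{317062437}{8639} = - \frac{4298098395972}{8639}$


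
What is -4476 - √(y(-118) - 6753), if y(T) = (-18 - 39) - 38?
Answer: -4476 - 8*I*√107 ≈ -4476.0 - 82.753*I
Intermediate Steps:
y(T) = -95 (y(T) = -57 - 38 = -95)
-4476 - √(y(-118) - 6753) = -4476 - √(-95 - 6753) = -4476 - √(-6848) = -4476 - 8*I*√107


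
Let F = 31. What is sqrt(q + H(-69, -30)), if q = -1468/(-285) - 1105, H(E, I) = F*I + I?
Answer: I*sqrt(167311245)/285 ≈ 45.386*I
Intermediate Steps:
H(E, I) = 32*I (H(E, I) = 31*I + I = 32*I)
q = -313457/285 (q = -1468*(-1/285) - 1105 = 1468/285 - 1105 = -313457/285 ≈ -1099.8)
sqrt(q + H(-69, -30)) = sqrt(-313457/285 + 32*(-30)) = sqrt(-313457/285 - 960) = sqrt(-587057/285) = I*sqrt(167311245)/285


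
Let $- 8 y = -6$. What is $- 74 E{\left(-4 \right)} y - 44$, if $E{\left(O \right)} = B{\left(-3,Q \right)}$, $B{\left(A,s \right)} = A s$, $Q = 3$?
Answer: $\frac{911}{2} \approx 455.5$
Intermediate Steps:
$y = \frac{3}{4}$ ($y = \left(- \frac{1}{8}\right) \left(-6\right) = \frac{3}{4} \approx 0.75$)
$E{\left(O \right)} = -9$ ($E{\left(O \right)} = \left(-3\right) 3 = -9$)
$- 74 E{\left(-4 \right)} y - 44 = - 74 \left(\left(-9\right) \frac{3}{4}\right) - 44 = \left(-74\right) \left(- \frac{27}{4}\right) - 44 = \frac{999}{2} - 44 = \frac{911}{2}$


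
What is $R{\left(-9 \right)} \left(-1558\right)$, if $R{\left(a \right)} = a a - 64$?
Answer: $-26486$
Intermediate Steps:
$R{\left(a \right)} = -64 + a^{2}$ ($R{\left(a \right)} = a^{2} - 64 = -64 + a^{2}$)
$R{\left(-9 \right)} \left(-1558\right) = \left(-64 + \left(-9\right)^{2}\right) \left(-1558\right) = \left(-64 + 81\right) \left(-1558\right) = 17 \left(-1558\right) = -26486$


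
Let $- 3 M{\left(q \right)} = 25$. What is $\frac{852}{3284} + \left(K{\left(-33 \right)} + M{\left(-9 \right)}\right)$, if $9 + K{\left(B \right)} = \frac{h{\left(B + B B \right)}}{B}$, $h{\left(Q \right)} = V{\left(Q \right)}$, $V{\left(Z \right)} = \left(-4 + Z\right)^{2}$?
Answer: $- \frac{303022189}{9031} \approx -33554.0$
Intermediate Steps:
$h{\left(Q \right)} = \left(-4 + Q\right)^{2}$
$M{\left(q \right)} = - \frac{25}{3}$ ($M{\left(q \right)} = \left(- \frac{1}{3}\right) 25 = - \frac{25}{3}$)
$K{\left(B \right)} = -9 + \frac{\left(-4 + B + B^{2}\right)^{2}}{B}$ ($K{\left(B \right)} = -9 + \frac{\left(-4 + \left(B + B B\right)\right)^{2}}{B} = -9 + \frac{\left(-4 + \left(B + B^{2}\right)\right)^{2}}{B} = -9 + \frac{\left(-4 + B + B^{2}\right)^{2}}{B}$)
$\frac{852}{3284} + \left(K{\left(-33 \right)} + M{\left(-9 \right)}\right) = \frac{852}{3284} + \left(\left(-9 + \frac{\left(-4 - 33 + \left(-33\right)^{2}\right)^{2}}{-33}\right) - \frac{25}{3}\right) = 852 \cdot \frac{1}{3284} - \left(\frac{52}{3} + \frac{\left(-4 - 33 + 1089\right)^{2}}{33}\right) = \frac{213}{821} - \left(\frac{52}{3} + \frac{1106704}{33}\right) = \frac{213}{821} - \frac{369092}{11} = - \frac{303022189}{9031}$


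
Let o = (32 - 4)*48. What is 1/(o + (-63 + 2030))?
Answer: 1/3311 ≈ 0.00030202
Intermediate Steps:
o = 1344 (o = 28*48 = 1344)
1/(o + (-63 + 2030)) = 1/(1344 + (-63 + 2030)) = 1/(1344 + 1967) = 1/3311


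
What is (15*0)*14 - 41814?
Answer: -41814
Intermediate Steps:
(15*0)*14 - 41814 = 0*14 - 41814 = 0 - 41814 = -41814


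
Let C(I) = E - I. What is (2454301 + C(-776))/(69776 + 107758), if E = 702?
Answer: 818593/59178 ≈ 13.833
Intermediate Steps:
C(I) = 702 - I
(2454301 + C(-776))/(69776 + 107758) = (2454301 + (702 - 1*(-776)))/(69776 + 107758) = (2454301 + (702 + 776))/177534 = (2454301 + 1478)*(1/177534) = 2455779*(1/177534) = 818593/59178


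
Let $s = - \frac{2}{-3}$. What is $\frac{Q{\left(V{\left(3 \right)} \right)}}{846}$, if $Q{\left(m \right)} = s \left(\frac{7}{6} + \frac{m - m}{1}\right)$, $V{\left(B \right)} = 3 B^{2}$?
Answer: $\frac{7}{7614} \approx 0.00091936$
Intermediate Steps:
$s = \frac{2}{3}$ ($s = \left(-2\right) \left(- \frac{1}{3}\right) = \frac{2}{3} \approx 0.66667$)
$Q{\left(m \right)} = \frac{7}{9}$ ($Q{\left(m \right)} = \frac{2 \left(\frac{7}{6} + \frac{m - m}{1}\right)}{3} = \frac{2 \left(7 \cdot \frac{1}{6} + 0 \cdot 1\right)}{3} = \frac{2 \left(\frac{7}{6} + 0\right)}{3} = \frac{2}{3} \cdot \frac{7}{6} = \frac{7}{9}$)
$\frac{Q{\left(V{\left(3 \right)} \right)}}{846} = \frac{7}{9 \cdot 846} = \frac{7}{9} \cdot \frac{1}{846} = \frac{7}{7614}$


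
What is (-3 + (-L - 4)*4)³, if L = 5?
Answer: -59319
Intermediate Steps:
(-3 + (-L - 4)*4)³ = (-3 + (-1*5 - 4)*4)³ = (-3 + (-5 - 4)*4)³ = (-3 - 9*4)³ = (-3 - 36)³ = (-39)³ = -59319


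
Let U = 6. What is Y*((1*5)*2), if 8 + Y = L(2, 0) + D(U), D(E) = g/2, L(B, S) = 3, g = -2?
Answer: -60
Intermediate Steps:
D(E) = -1 (D(E) = -2/2 = -2*1/2 = -1)
Y = -6 (Y = -8 + (3 - 1) = -8 + 2 = -6)
Y*((1*5)*2) = -6*1*5*2 = -30*2 = -6*10 = -60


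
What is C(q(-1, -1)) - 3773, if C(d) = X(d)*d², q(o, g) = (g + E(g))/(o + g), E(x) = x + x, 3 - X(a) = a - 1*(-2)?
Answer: -30193/8 ≈ -3774.1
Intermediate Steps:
X(a) = 1 - a (X(a) = 3 - (a - 1*(-2)) = 3 - (a + 2) = 3 - (2 + a) = 3 + (-2 - a) = 1 - a)
E(x) = 2*x
q(o, g) = 3*g/(g + o) (q(o, g) = (g + 2*g)/(o + g) = (3*g)/(g + o) = 3*g/(g + o))
C(d) = d²*(1 - d) (C(d) = (1 - d)*d² = d²*(1 - d))
C(q(-1, -1)) - 3773 = (3*(-1)/(-1 - 1))²*(1 - 3*(-1)/(-1 - 1)) - 3773 = (3*(-1)/(-2))²*(1 - 3*(-1)/(-2)) - 3773 = (3*(-1)*(-½))²*(1 - 3*(-1)*(-1)/2) - 3773 = (3/2)²*(1 - 1*3/2) - 3773 = 9*(1 - 3/2)/4 - 3773 = (9/4)*(-½) - 3773 = -9/8 - 3773 = -30193/8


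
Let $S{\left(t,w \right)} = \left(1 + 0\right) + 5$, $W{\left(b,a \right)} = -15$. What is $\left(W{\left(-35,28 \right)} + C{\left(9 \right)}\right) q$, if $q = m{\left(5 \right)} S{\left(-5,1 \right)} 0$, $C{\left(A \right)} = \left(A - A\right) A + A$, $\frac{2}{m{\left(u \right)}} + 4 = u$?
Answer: $0$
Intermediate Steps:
$m{\left(u \right)} = \frac{2}{-4 + u}$
$S{\left(t,w \right)} = 6$ ($S{\left(t,w \right)} = 1 + 5 = 6$)
$C{\left(A \right)} = A$ ($C{\left(A \right)} = 0 A + A = 0 + A = A$)
$q = 0$ ($q = \frac{2}{-4 + 5} \cdot 6 \cdot 0 = \frac{2}{1} \cdot 6 \cdot 0 = 2 \cdot 1 \cdot 6 \cdot 0 = 2 \cdot 6 \cdot 0 = 12 \cdot 0 = 0$)
$\left(W{\left(-35,28 \right)} + C{\left(9 \right)}\right) q = \left(-15 + 9\right) 0 = \left(-6\right) 0 = 0$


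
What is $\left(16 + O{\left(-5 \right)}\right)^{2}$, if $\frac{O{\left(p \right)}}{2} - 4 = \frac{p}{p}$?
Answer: $676$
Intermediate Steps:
$O{\left(p \right)} = 10$ ($O{\left(p \right)} = 8 + 2 \frac{p}{p} = 8 + 2 \cdot 1 = 8 + 2 = 10$)
$\left(16 + O{\left(-5 \right)}\right)^{2} = \left(16 + 10\right)^{2} = 26^{2} = 676$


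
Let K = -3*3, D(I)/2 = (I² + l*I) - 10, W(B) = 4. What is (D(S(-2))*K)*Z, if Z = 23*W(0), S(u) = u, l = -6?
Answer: -9936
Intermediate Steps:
D(I) = -20 - 12*I + 2*I² (D(I) = 2*((I² - 6*I) - 10) = 2*(-10 + I² - 6*I) = -20 - 12*I + 2*I²)
K = -9
Z = 92 (Z = 23*4 = 92)
(D(S(-2))*K)*Z = ((-20 - 12*(-2) + 2*(-2)²)*(-9))*92 = ((-20 + 24 + 2*4)*(-9))*92 = ((-20 + 24 + 8)*(-9))*92 = (12*(-9))*92 = -108*92 = -9936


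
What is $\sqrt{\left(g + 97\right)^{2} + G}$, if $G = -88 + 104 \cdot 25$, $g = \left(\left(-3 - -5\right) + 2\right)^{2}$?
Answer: $\sqrt{15281} \approx 123.62$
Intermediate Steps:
$g = 16$ ($g = \left(\left(-3 + 5\right) + 2\right)^{2} = \left(2 + 2\right)^{2} = 4^{2} = 16$)
$G = 2512$ ($G = -88 + 2600 = 2512$)
$\sqrt{\left(g + 97\right)^{2} + G} = \sqrt{\left(16 + 97\right)^{2} + 2512} = \sqrt{113^{2} + 2512} = \sqrt{12769 + 2512} = \sqrt{15281}$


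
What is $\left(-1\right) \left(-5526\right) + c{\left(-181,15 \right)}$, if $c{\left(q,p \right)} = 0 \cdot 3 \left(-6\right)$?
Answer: $5526$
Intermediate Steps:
$c{\left(q,p \right)} = 0$ ($c{\left(q,p \right)} = 0 \left(-6\right) = 0$)
$\left(-1\right) \left(-5526\right) + c{\left(-181,15 \right)} = \left(-1\right) \left(-5526\right) + 0 = 5526 + 0 = 5526$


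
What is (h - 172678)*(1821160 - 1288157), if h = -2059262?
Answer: -1189630715820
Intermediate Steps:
(h - 172678)*(1821160 - 1288157) = (-2059262 - 172678)*(1821160 - 1288157) = -2231940*533003 = -1189630715820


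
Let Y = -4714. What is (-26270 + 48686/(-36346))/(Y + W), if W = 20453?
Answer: -477429053/286024847 ≈ -1.6692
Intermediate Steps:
(-26270 + 48686/(-36346))/(Y + W) = (-26270 + 48686/(-36346))/(-4714 + 20453) = (-26270 + 48686*(-1/36346))/15739 = (-26270 - 24343/18173)*(1/15739) = -477429053/18173*1/15739 = -477429053/286024847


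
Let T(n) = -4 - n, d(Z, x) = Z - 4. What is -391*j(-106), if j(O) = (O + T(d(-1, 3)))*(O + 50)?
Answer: -2299080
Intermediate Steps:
d(Z, x) = -4 + Z
j(O) = (1 + O)*(50 + O) (j(O) = (O + (-4 - (-4 - 1)))*(O + 50) = (O + (-4 - 1*(-5)))*(50 + O) = (O + (-4 + 5))*(50 + O) = (O + 1)*(50 + O) = (1 + O)*(50 + O))
-391*j(-106) = -391*(50 + (-106)² + 51*(-106)) = -391*(50 + 11236 - 5406) = -391*5880 = -2299080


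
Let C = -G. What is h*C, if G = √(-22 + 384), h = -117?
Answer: 117*√362 ≈ 2226.1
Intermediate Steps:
G = √362 ≈ 19.026
C = -√362 ≈ -19.026
h*C = -(-117)*√362 = 117*√362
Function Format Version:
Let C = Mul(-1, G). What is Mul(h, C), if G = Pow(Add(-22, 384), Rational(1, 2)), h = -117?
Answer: Mul(117, Pow(362, Rational(1, 2))) ≈ 2226.1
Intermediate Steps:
G = Pow(362, Rational(1, 2)) ≈ 19.026
C = Mul(-1, Pow(362, Rational(1, 2))) ≈ -19.026
Mul(h, C) = Mul(-117, Mul(-1, Pow(362, Rational(1, 2)))) = Mul(117, Pow(362, Rational(1, 2)))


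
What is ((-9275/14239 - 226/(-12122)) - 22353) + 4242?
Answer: -53899331553/2975951 ≈ -18112.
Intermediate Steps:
((-9275/14239 - 226/(-12122)) - 22353) + 4242 = ((-9275*1/14239 - 226*(-1/12122)) - 22353) + 4242 = ((-9275/14239 + 113/6061) - 22353) + 4242 = (-1882992/2975951 - 22353) + 4242 = -66523315695/2975951 + 4242 = -53899331553/2975951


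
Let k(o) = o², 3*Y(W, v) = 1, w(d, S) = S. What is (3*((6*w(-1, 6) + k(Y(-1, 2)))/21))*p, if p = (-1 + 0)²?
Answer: 325/63 ≈ 5.1587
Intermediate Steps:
Y(W, v) = ⅓ (Y(W, v) = (⅓)*1 = ⅓)
p = 1 (p = (-1)² = 1)
(3*((6*w(-1, 6) + k(Y(-1, 2)))/21))*p = (3*((6*6 + (⅓)²)/21))*1 = (3*((36 + ⅑)*(1/21)))*1 = (3*((325/9)*(1/21)))*1 = (3*(325/189))*1 = (325/63)*1 = 325/63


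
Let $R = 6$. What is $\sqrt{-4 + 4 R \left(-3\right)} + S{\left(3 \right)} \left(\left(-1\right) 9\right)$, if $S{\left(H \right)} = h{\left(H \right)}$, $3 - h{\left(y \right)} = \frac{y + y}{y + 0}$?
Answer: $-9 + 2 i \sqrt{19} \approx -9.0 + 8.7178 i$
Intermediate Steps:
$h{\left(y \right)} = 1$ ($h{\left(y \right)} = 3 - \frac{y + y}{y + 0} = 3 - \frac{2 y}{y} = 3 - 2 = 1$)
$S{\left(H \right)} = 1$
$\sqrt{-4 + 4 R \left(-3\right)} + S{\left(3 \right)} \left(\left(-1\right) 9\right) = \sqrt{-4 + 4 \cdot 6 \left(-3\right)} + 1 \left(\left(-1\right) 9\right) = \sqrt{-4 + 24 \left(-3\right)} + 1 \left(-9\right) = \sqrt{-4 - 72} - 9 = \sqrt{-76} - 9 = 2 i \sqrt{19} - 9 = -9 + 2 i \sqrt{19}$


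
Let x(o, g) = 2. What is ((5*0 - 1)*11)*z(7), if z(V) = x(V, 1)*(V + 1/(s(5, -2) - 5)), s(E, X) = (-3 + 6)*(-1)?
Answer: -605/4 ≈ -151.25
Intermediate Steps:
s(E, X) = -3 (s(E, X) = 3*(-1) = -3)
z(V) = -1/4 + 2*V (z(V) = 2*(V + 1/(-3 - 5)) = 2*(V + 1/(-8)) = 2*(V - 1/8) = 2*(-1/8 + V) = -1/4 + 2*V)
((5*0 - 1)*11)*z(7) = ((5*0 - 1)*11)*(-1/4 + 2*7) = ((0 - 1)*11)*(-1/4 + 14) = -1*11*(55/4) = -11*55/4 = -605/4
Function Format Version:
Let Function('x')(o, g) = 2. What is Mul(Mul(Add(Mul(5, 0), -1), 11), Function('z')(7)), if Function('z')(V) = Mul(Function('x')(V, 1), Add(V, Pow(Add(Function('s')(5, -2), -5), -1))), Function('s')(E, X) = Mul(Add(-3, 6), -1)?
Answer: Rational(-605, 4) ≈ -151.25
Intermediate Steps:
Function('s')(E, X) = -3 (Function('s')(E, X) = Mul(3, -1) = -3)
Function('z')(V) = Add(Rational(-1, 4), Mul(2, V)) (Function('z')(V) = Mul(2, Add(V, Pow(Add(-3, -5), -1))) = Mul(2, Add(V, Pow(-8, -1))) = Mul(2, Add(V, Rational(-1, 8))) = Mul(2, Add(Rational(-1, 8), V)) = Add(Rational(-1, 4), Mul(2, V)))
Mul(Mul(Add(Mul(5, 0), -1), 11), Function('z')(7)) = Mul(Mul(Add(Mul(5, 0), -1), 11), Add(Rational(-1, 4), Mul(2, 7))) = Mul(Mul(Add(0, -1), 11), Add(Rational(-1, 4), 14)) = Mul(Mul(-1, 11), Rational(55, 4)) = Mul(-11, Rational(55, 4)) = Rational(-605, 4)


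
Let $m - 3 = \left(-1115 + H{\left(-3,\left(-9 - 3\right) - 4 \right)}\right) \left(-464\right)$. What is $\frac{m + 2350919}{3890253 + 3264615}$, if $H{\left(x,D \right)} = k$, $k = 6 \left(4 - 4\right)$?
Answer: $\frac{478047}{1192478} \approx 0.40089$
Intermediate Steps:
$k = 0$ ($k = 6 \cdot 0 = 0$)
$H{\left(x,D \right)} = 0$
$m = 517363$ ($m = 3 + \left(-1115 + 0\right) \left(-464\right) = 3 - -517360 = 3 + 517360 = 517363$)
$\frac{m + 2350919}{3890253 + 3264615} = \frac{517363 + 2350919}{3890253 + 3264615} = \frac{2868282}{7154868} = 2868282 \cdot \frac{1}{7154868} = \frac{478047}{1192478}$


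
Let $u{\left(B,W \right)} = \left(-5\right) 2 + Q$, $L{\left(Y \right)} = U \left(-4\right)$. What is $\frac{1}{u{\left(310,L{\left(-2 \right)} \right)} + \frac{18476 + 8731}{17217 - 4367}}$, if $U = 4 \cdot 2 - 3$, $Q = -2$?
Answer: $- \frac{12850}{126993} \approx -0.10119$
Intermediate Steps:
$U = 5$ ($U = 8 - 3 = 5$)
$L{\left(Y \right)} = -20$ ($L{\left(Y \right)} = 5 \left(-4\right) = -20$)
$u{\left(B,W \right)} = -12$ ($u{\left(B,W \right)} = \left(-5\right) 2 - 2 = -10 - 2 = -12$)
$\frac{1}{u{\left(310,L{\left(-2 \right)} \right)} + \frac{18476 + 8731}{17217 - 4367}} = \frac{1}{-12 + \frac{18476 + 8731}{17217 - 4367}} = \frac{1}{-12 + \frac{27207}{12850}} = \frac{1}{- \frac{126993}{12850}} = - \frac{12850}{126993}$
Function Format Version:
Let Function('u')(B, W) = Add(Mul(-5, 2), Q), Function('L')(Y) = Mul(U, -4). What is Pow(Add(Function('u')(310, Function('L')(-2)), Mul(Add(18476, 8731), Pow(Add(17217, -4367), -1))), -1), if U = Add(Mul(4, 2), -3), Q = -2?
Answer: Rational(-12850, 126993) ≈ -0.10119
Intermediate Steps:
U = 5 (U = Add(8, -3) = 5)
Function('L')(Y) = -20 (Function('L')(Y) = Mul(5, -4) = -20)
Function('u')(B, W) = -12 (Function('u')(B, W) = Add(Mul(-5, 2), -2) = Add(-10, -2) = -12)
Pow(Add(Function('u')(310, Function('L')(-2)), Mul(Add(18476, 8731), Pow(Add(17217, -4367), -1))), -1) = Pow(Add(-12, Mul(Add(18476, 8731), Pow(Add(17217, -4367), -1))), -1) = Pow(Add(-12, Mul(27207, Pow(12850, -1))), -1) = Pow(Add(-12, Mul(27207, Rational(1, 12850))), -1) = Pow(Add(-12, Rational(27207, 12850)), -1) = Pow(Rational(-126993, 12850), -1) = Rational(-12850, 126993)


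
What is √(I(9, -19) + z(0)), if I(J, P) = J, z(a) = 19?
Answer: 2*√7 ≈ 5.2915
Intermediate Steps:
√(I(9, -19) + z(0)) = √(9 + 19) = √28 = 2*√7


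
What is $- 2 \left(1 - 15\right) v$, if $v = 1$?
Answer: $28$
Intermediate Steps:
$- 2 \left(1 - 15\right) v = - 2 \left(1 - 15\right) 1 = \left(-2\right) \left(-14\right) 1 = 28 \cdot 1 = 28$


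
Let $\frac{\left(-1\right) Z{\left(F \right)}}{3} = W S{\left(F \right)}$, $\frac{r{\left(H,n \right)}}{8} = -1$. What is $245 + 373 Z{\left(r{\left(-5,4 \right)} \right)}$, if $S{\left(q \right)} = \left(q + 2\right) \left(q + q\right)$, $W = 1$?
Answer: $-107179$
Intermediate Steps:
$r{\left(H,n \right)} = -8$ ($r{\left(H,n \right)} = 8 \left(-1\right) = -8$)
$S{\left(q \right)} = 2 q \left(2 + q\right)$ ($S{\left(q \right)} = \left(2 + q\right) 2 q = 2 q \left(2 + q\right)$)
$Z{\left(F \right)} = - 6 F \left(2 + F\right)$ ($Z{\left(F \right)} = - 3 \cdot 1 \cdot 2 F \left(2 + F\right) = - 3 \cdot 2 F \left(2 + F\right) = - 6 F \left(2 + F\right)$)
$245 + 373 Z{\left(r{\left(-5,4 \right)} \right)} = 245 + 373 \left(\left(-6\right) \left(-8\right) \left(2 - 8\right)\right) = 245 + 373 \left(\left(-6\right) \left(-8\right) \left(-6\right)\right) = 245 + 373 \left(-288\right) = 245 - 107424 = -107179$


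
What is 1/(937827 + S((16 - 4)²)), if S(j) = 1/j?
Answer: 144/135047089 ≈ 1.0663e-6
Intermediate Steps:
1/(937827 + S((16 - 4)²)) = 1/(937827 + 1/((16 - 4)²)) = 1/(937827 + 1/(12²)) = 1/(937827 + 1/144) = 1/(135047089/144) = 144/135047089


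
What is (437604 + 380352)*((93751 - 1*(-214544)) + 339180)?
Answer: 529606061100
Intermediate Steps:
(437604 + 380352)*((93751 - 1*(-214544)) + 339180) = 817956*((93751 + 214544) + 339180) = 817956*(308295 + 339180) = 817956*647475 = 529606061100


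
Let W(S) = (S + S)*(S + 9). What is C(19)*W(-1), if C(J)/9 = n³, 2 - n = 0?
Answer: -1152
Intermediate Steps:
n = 2 (n = 2 - 1*0 = 2 + 0 = 2)
C(J) = 72 (C(J) = 9*2³ = 9*8 = 72)
W(S) = 2*S*(9 + S) (W(S) = (2*S)*(9 + S) = 2*S*(9 + S))
C(19)*W(-1) = 72*(2*(-1)*(9 - 1)) = 72*(2*(-1)*8) = 72*(-16) = -1152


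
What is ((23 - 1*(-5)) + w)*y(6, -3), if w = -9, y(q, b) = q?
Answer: 114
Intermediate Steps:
((23 - 1*(-5)) + w)*y(6, -3) = ((23 - 1*(-5)) - 9)*6 = ((23 + 5) - 9)*6 = (28 - 9)*6 = 19*6 = 114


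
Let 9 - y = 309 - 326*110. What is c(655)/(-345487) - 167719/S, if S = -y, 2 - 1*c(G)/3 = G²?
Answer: 103712907793/12285517720 ≈ 8.4419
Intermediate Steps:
y = 35560 (y = 9 - (309 - 326*110) = 9 - (309 - 35860) = 9 - 1*(-35551) = 9 + 35551 = 35560)
c(G) = 6 - 3*G²
S = -35560 (S = -1*35560 = -35560)
c(655)/(-345487) - 167719/S = (6 - 3*655²)/(-345487) - 167719/(-35560) = (6 - 3*429025)*(-1/345487) - 167719*(-1/35560) = (6 - 1287075)*(-1/345487) + 167719/35560 = -1287069*(-1/345487) + 167719/35560 = 1287069/345487 + 167719/35560 = 103712907793/12285517720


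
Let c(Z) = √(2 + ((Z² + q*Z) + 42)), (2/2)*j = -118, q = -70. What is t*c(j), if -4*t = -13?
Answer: 13*√5557/2 ≈ 484.54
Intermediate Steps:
t = 13/4 (t = -¼*(-13) = 13/4 ≈ 3.2500)
j = -118
c(Z) = √(44 + Z² - 70*Z) (c(Z) = √(2 + ((Z² - 70*Z) + 42)) = √(2 + (42 + Z² - 70*Z)) = √(44 + Z² - 70*Z))
t*c(j) = 13*√(44 + (-118)² - 70*(-118))/4 = 13*√(44 + 13924 + 8260)/4 = 13*√22228/4 = 13*(2*√5557)/4 = 13*√5557/2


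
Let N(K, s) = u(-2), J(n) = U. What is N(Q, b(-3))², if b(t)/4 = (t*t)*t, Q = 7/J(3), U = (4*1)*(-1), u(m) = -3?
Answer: 9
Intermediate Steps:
U = -4 (U = 4*(-1) = -4)
J(n) = -4
Q = -7/4 (Q = 7/(-4) = 7*(-¼) = -7/4 ≈ -1.7500)
b(t) = 4*t³ (b(t) = 4*((t*t)*t) = 4*(t²*t) = 4*t³)
N(K, s) = -3
N(Q, b(-3))² = (-3)² = 9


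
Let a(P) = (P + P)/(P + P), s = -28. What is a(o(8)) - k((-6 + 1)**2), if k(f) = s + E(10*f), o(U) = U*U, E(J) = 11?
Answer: 18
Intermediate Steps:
o(U) = U**2
a(P) = 1 (a(P) = (2*P)/((2*P)) = (2*P)*(1/(2*P)) = 1)
k(f) = -17 (k(f) = -28 + 11 = -17)
a(o(8)) - k((-6 + 1)**2) = 1 - 1*(-17) = 1 + 17 = 18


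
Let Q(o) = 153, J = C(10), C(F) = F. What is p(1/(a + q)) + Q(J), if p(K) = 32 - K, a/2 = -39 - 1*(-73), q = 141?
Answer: 38664/209 ≈ 185.00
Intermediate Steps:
J = 10
a = 68 (a = 2*(-39 - 1*(-73)) = 2*(-39 + 73) = 2*34 = 68)
p(1/(a + q)) + Q(J) = (32 - 1/(68 + 141)) + 153 = (32 - 1/209) + 153 = 6687/209 + 153 = 38664/209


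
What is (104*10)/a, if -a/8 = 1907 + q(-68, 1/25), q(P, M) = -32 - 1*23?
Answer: -65/926 ≈ -0.070194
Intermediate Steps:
q(P, M) = -55 (q(P, M) = -32 - 23 = -55)
a = -14816 (a = -8*(1907 - 55) = -8*1852 = -14816)
(104*10)/a = (104*10)/(-14816) = 1040*(-1/14816) = -65/926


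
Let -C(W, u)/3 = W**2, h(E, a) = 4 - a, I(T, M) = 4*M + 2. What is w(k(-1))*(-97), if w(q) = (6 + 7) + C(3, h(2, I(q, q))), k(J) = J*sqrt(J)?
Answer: 1358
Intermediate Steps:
k(J) = J**(3/2)
I(T, M) = 2 + 4*M
C(W, u) = -3*W**2
w(q) = -14 (w(q) = (6 + 7) - 3*3**2 = 13 - 3*9 = 13 - 27 = -14)
w(k(-1))*(-97) = -14*(-97) = 1358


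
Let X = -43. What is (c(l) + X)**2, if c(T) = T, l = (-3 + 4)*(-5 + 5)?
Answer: 1849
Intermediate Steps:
l = 0 (l = 1*0 = 0)
(c(l) + X)**2 = (0 - 43)**2 = (-43)**2 = 1849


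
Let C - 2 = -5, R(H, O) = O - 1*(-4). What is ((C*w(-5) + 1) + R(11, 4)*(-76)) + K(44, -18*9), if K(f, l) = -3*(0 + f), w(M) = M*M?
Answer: -814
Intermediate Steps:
R(H, O) = 4 + O (R(H, O) = O + 4 = 4 + O)
C = -3 (C = 2 - 5 = -3)
w(M) = M**2
K(f, l) = -3*f
((C*w(-5) + 1) + R(11, 4)*(-76)) + K(44, -18*9) = ((-3*(-5)**2 + 1) + (4 + 4)*(-76)) - 3*44 = ((-3*25 + 1) + 8*(-76)) - 132 = ((-75 + 1) - 608) - 132 = (-74 - 608) - 132 = -682 - 132 = -814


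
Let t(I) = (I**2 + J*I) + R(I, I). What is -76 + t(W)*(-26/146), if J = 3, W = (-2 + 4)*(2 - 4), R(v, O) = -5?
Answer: -5535/73 ≈ -75.822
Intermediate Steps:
W = -4 (W = 2*(-2) = -4)
t(I) = -5 + I**2 + 3*I (t(I) = (I**2 + 3*I) - 5 = -5 + I**2 + 3*I)
-76 + t(W)*(-26/146) = -76 + (-5 + (-4)**2 + 3*(-4))*(-26/146) = -76 + (-5 + 16 - 12)*(-26*1/146) = -76 - 1*(-13/73) = -76 + 13/73 = -5535/73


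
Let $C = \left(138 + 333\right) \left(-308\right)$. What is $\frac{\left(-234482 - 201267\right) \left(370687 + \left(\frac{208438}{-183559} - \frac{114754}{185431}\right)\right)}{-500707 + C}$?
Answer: $\frac{5497936540550522026291}{21980585244124975} \approx 2.5013 \cdot 10^{5}$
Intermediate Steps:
$C = -145068$ ($C = 471 \left(-308\right) = -145068$)
$\frac{\left(-234482 - 201267\right) \left(370687 + \left(\frac{208438}{-183559} - \frac{114754}{185431}\right)\right)}{-500707 + C} = \frac{\left(-234482 - 201267\right) \left(370687 + \left(\frac{208438}{-183559} - \frac{114754}{185431}\right)\right)}{-500707 - 145068} = \frac{\left(-435749\right) \left(370687 + \left(208438 \left(- \frac{1}{183559}\right) - \frac{114754}{185431}\right)\right)}{-645775} = - 435749 \left(370687 - \frac{59714996264}{34037528929}\right) \left(- \frac{1}{645775}\right) = \left(-435749\right) \frac{12617209771107959}{34037528929} \left(- \frac{1}{645775}\right) = \left(- \frac{5497936540550522026291}{34037528929}\right) \left(- \frac{1}{645775}\right) = \frac{5497936540550522026291}{21980585244124975}$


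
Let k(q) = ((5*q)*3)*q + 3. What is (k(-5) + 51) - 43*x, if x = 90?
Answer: -3441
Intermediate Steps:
k(q) = 3 + 15*q² (k(q) = (15*q)*q + 3 = 15*q² + 3 = 3 + 15*q²)
(k(-5) + 51) - 43*x = ((3 + 15*(-5)²) + 51) - 43*90 = ((3 + 15*25) + 51) - 3870 = ((3 + 375) + 51) - 3870 = (378 + 51) - 3870 = 429 - 3870 = -3441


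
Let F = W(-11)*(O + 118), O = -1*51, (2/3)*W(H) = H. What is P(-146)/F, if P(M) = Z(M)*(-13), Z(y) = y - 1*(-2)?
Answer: -1248/737 ≈ -1.6934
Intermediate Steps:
W(H) = 3*H/2
Z(y) = 2 + y (Z(y) = y + 2 = 2 + y)
O = -51
P(M) = -26 - 13*M (P(M) = (2 + M)*(-13) = -26 - 13*M)
F = -2211/2 (F = ((3/2)*(-11))*(-51 + 118) = -33/2*67 = -2211/2 ≈ -1105.5)
P(-146)/F = (-26 - 13*(-146))/(-2211/2) = (-26 + 1898)*(-2/2211) = 1872*(-2/2211) = -1248/737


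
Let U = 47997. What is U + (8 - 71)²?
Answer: 51966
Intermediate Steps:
U + (8 - 71)² = 47997 + (8 - 71)² = 47997 + (-63)² = 47997 + 3969 = 51966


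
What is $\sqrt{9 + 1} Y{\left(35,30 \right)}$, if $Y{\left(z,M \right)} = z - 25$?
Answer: $10 \sqrt{10} \approx 31.623$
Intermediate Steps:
$Y{\left(z,M \right)} = -25 + z$ ($Y{\left(z,M \right)} = z - 25 = -25 + z$)
$\sqrt{9 + 1} Y{\left(35,30 \right)} = \sqrt{9 + 1} \left(-25 + 35\right) = \sqrt{10} \cdot 10 = 10 \sqrt{10}$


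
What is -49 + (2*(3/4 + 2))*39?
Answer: 331/2 ≈ 165.50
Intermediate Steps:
-49 + (2*(3/4 + 2))*39 = -49 + (2*(11/4))*39 = -49 + (11/2)*39 = -49 + 429/2 = 331/2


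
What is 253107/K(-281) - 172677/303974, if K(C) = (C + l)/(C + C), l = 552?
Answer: -43239173131983/82376954 ≈ -5.2489e+5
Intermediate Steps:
K(C) = (552 + C)/(2*C) (K(C) = (C + 552)/(C + C) = (552 + C)/((2*C)) = (552 + C)*(1/(2*C)) = (552 + C)/(2*C))
253107/K(-281) - 172677/303974 = 253107/(((½)*(552 - 281)/(-281))) - 172677/303974 = 253107/(((½)*(-1/281)*271)) - 172677*1/303974 = 253107/(-271/562) - 172677/303974 = 253107*(-562/271) - 172677/303974 = -142246134/271 - 172677/303974 = -43239173131983/82376954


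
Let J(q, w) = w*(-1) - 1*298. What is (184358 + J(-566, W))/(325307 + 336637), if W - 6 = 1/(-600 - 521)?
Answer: 68774845/247346408 ≈ 0.27805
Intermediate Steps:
W = 6725/1121 (W = 6 + 1/(-600 - 521) = 6 + 1/(-1121) = 6 - 1/1121 = 6725/1121 ≈ 5.9991)
J(q, w) = -298 - w (J(q, w) = -w - 298 = -298 - w)
(184358 + J(-566, W))/(325307 + 336637) = (184358 + (-298 - 1*6725/1121))/(325307 + 336637) = (184358 + (-298 - 6725/1121))/661944 = (184358 - 340783/1121)*(1/661944) = (206324535/1121)*(1/661944) = 68774845/247346408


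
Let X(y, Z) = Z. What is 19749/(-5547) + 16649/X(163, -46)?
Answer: -31086819/85054 ≈ -365.50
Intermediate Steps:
19749/(-5547) + 16649/X(163, -46) = 19749/(-5547) + 16649/(-46) = 19749*(-1/5547) + 16649*(-1/46) = -6583/1849 - 16649/46 = -31086819/85054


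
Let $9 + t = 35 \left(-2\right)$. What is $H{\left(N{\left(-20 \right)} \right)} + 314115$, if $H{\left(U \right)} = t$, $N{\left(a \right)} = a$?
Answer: $314036$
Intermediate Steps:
$t = -79$ ($t = -9 + 35 \left(-2\right) = -9 - 70 = -79$)
$H{\left(U \right)} = -79$
$H{\left(N{\left(-20 \right)} \right)} + 314115 = -79 + 314115 = 314036$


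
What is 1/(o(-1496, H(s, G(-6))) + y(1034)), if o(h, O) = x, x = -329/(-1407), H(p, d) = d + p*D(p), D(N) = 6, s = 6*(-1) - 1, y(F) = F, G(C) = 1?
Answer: 201/207881 ≈ 0.00096690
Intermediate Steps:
s = -7 (s = -6 - 1 = -7)
H(p, d) = d + 6*p (H(p, d) = d + p*6 = d + 6*p)
x = 47/201 (x = -329*(-1/1407) = 47/201 ≈ 0.23383)
o(h, O) = 47/201
1/(o(-1496, H(s, G(-6))) + y(1034)) = 1/(47/201 + 1034) = 1/(207881/201) = 201/207881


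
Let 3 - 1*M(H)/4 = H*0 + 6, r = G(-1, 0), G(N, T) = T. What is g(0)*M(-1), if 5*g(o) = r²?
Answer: 0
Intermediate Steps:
r = 0
M(H) = -12 (M(H) = 12 - 4*(H*0 + 6) = 12 - 4*(0 + 6) = 12 - 4*6 = 12 - 24 = -12)
g(o) = 0 (g(o) = (⅕)*0² = (⅕)*0 = 0)
g(0)*M(-1) = 0*(-12) = 0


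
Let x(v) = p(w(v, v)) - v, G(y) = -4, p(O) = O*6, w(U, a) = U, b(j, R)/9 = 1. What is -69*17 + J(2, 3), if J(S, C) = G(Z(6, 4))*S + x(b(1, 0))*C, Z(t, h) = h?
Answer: -1046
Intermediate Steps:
b(j, R) = 9 (b(j, R) = 9*1 = 9)
p(O) = 6*O
x(v) = 5*v (x(v) = 6*v - v = 5*v)
J(S, C) = -4*S + 45*C (J(S, C) = -4*S + (5*9)*C = -4*S + 45*C)
-69*17 + J(2, 3) = -69*17 + (-4*2 + 45*3) = -1173 + (-8 + 135) = -1173 + 127 = -1046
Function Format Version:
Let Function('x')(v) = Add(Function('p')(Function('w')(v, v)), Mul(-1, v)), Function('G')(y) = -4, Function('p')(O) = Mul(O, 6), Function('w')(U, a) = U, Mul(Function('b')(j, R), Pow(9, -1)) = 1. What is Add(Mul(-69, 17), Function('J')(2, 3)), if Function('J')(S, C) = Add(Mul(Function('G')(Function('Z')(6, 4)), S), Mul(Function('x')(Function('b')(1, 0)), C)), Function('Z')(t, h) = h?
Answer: -1046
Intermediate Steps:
Function('b')(j, R) = 9 (Function('b')(j, R) = Mul(9, 1) = 9)
Function('p')(O) = Mul(6, O)
Function('x')(v) = Mul(5, v) (Function('x')(v) = Add(Mul(6, v), Mul(-1, v)) = Mul(5, v))
Function('J')(S, C) = Add(Mul(-4, S), Mul(45, C)) (Function('J')(S, C) = Add(Mul(-4, S), Mul(Mul(5, 9), C)) = Add(Mul(-4, S), Mul(45, C)))
Add(Mul(-69, 17), Function('J')(2, 3)) = Add(Mul(-69, 17), Add(Mul(-4, 2), Mul(45, 3))) = Add(-1173, Add(-8, 135)) = Add(-1173, 127) = -1046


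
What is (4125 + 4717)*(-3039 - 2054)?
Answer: -45032306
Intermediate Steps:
(4125 + 4717)*(-3039 - 2054) = 8842*(-5093) = -45032306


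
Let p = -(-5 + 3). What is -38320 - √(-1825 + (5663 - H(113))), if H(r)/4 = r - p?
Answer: -38320 - √3394 ≈ -38378.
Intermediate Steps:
p = 2 (p = -1*(-2) = 2)
H(r) = -8 + 4*r (H(r) = 4*(r - 1*2) = 4*(r - 2) = 4*(-2 + r) = -8 + 4*r)
-38320 - √(-1825 + (5663 - H(113))) = -38320 - √(-1825 + (5663 - (-8 + 4*113))) = -38320 - √(-1825 + (5663 - (-8 + 452))) = -38320 - √(-1825 + (5663 - 1*444)) = -38320 - √(-1825 + (5663 - 444)) = -38320 - √(-1825 + 5219) = -38320 - √3394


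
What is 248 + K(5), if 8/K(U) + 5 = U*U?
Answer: 1242/5 ≈ 248.40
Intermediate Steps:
K(U) = 8/(-5 + U²) (K(U) = 8/(-5 + U*U) = 8/(-5 + U²))
248 + K(5) = 248 + 8/(-5 + 5²) = 248 + 8/(-5 + 25) = 248 + 8/20 = 248 + 8*(1/20) = 248 + ⅖ = 1242/5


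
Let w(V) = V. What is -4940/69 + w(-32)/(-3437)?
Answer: -16976572/237153 ≈ -71.585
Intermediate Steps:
-4940/69 + w(-32)/(-3437) = -4940/69 - 32/(-3437) = -4940*1/69 - 32*(-1/3437) = -4940/69 + 32/3437 = -16976572/237153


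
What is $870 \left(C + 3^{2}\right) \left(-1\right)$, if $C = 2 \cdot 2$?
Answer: $-11310$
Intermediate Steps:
$C = 4$
$870 \left(C + 3^{2}\right) \left(-1\right) = 870 \left(4 + 3^{2}\right) \left(-1\right) = 870 \left(4 + 9\right) \left(-1\right) = 870 \cdot 13 \left(-1\right) = 870 \left(-13\right) = -11310$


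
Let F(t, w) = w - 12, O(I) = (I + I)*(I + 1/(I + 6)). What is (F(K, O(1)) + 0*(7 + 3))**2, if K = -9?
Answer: 4624/49 ≈ 94.367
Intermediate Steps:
O(I) = 2*I*(I + 1/(6 + I)) (O(I) = (2*I)*(I + 1/(6 + I)) = 2*I*(I + 1/(6 + I)))
F(t, w) = -12 + w
(F(K, O(1)) + 0*(7 + 3))**2 = ((-12 + 2*1*(1 + 1**2 + 6*1)/(6 + 1)) + 0*(7 + 3))**2 = ((-12 + 2*1*(1 + 1 + 6)/7) + 0*10)**2 = ((-12 + 2*1*(1/7)*8) + 0)**2 = ((-12 + 16/7) + 0)**2 = (-68/7 + 0)**2 = (-68/7)**2 = 4624/49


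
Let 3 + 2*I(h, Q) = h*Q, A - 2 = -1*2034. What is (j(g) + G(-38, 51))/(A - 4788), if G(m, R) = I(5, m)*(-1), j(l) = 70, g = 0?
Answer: -333/13640 ≈ -0.024413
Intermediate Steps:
A = -2032 (A = 2 - 1*2034 = 2 - 2034 = -2032)
I(h, Q) = -3/2 + Q*h/2 (I(h, Q) = -3/2 + (h*Q)/2 = -3/2 + (Q*h)/2 = -3/2 + Q*h/2)
G(m, R) = 3/2 - 5*m/2 (G(m, R) = (-3/2 + (½)*m*5)*(-1) = (-3/2 + 5*m/2)*(-1) = 3/2 - 5*m/2)
(j(g) + G(-38, 51))/(A - 4788) = (70 + (3/2 - 5/2*(-38)))/(-2032 - 4788) = (70 + (3/2 + 95))/(-6820) = (70 + 193/2)*(-1/6820) = (333/2)*(-1/6820) = -333/13640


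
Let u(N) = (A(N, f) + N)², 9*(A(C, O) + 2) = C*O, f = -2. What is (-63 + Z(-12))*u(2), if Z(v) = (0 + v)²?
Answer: 16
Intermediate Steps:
Z(v) = v²
A(C, O) = -2 + C*O/9 (A(C, O) = -2 + (C*O)/9 = -2 + C*O/9)
u(N) = (-2 + 7*N/9)² (u(N) = ((-2 + (⅑)*N*(-2)) + N)² = ((-2 - 2*N/9) + N)² = (-2 + 7*N/9)²)
(-63 + Z(-12))*u(2) = (-63 + (-12)²)*((-18 + 7*2)²/81) = (-63 + 144)*((-18 + 14)²/81) = 81*((1/81)*(-4)²) = 81*((1/81)*16) = 81*(16/81) = 16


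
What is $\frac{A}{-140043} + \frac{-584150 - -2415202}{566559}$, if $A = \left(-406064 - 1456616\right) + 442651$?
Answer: $\frac{353652075149}{26447540679} \approx 13.372$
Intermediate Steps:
$A = -1420029$ ($A = -1862680 + 442651 = -1420029$)
$\frac{A}{-140043} + \frac{-584150 - -2415202}{566559} = - \frac{1420029}{-140043} + \frac{-584150 - -2415202}{566559} = \left(-1420029\right) \left(- \frac{1}{140043}\right) + \left(-584150 + 2415202\right) \frac{1}{566559} = \frac{473343}{46681} + 1831052 \cdot \frac{1}{566559} = \frac{473343}{46681} + \frac{1831052}{566559} = \frac{353652075149}{26447540679}$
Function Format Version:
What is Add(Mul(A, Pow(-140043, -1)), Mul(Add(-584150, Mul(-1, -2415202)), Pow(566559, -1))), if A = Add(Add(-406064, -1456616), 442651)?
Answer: Rational(353652075149, 26447540679) ≈ 13.372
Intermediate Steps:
A = -1420029 (A = Add(-1862680, 442651) = -1420029)
Add(Mul(A, Pow(-140043, -1)), Mul(Add(-584150, Mul(-1, -2415202)), Pow(566559, -1))) = Add(Mul(-1420029, Pow(-140043, -1)), Mul(Add(-584150, Mul(-1, -2415202)), Pow(566559, -1))) = Add(Mul(-1420029, Rational(-1, 140043)), Mul(Add(-584150, 2415202), Rational(1, 566559))) = Add(Rational(473343, 46681), Mul(1831052, Rational(1, 566559))) = Add(Rational(473343, 46681), Rational(1831052, 566559)) = Rational(353652075149, 26447540679)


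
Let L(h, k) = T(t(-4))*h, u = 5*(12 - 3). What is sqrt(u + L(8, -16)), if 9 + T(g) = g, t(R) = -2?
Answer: I*sqrt(43) ≈ 6.5574*I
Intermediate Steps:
T(g) = -9 + g
u = 45 (u = 5*9 = 45)
L(h, k) = -11*h (L(h, k) = (-9 - 2)*h = -11*h)
sqrt(u + L(8, -16)) = sqrt(45 - 11*8) = sqrt(45 - 88) = sqrt(-43) = I*sqrt(43)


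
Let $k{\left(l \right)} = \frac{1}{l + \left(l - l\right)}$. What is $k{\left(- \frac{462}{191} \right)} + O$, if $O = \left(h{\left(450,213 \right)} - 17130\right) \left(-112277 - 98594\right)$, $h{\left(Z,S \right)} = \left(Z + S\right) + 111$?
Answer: $\frac{1593440806921}{462} \approx 3.449 \cdot 10^{9}$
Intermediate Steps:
$h{\left(Z,S \right)} = 111 + S + Z$ ($h{\left(Z,S \right)} = \left(S + Z\right) + 111 = 111 + S + Z$)
$k{\left(l \right)} = \frac{1}{l}$ ($k{\left(l \right)} = \frac{1}{l + 0} = \frac{1}{l}$)
$O = 3449006076$ ($O = \left(\left(111 + 213 + 450\right) - 17130\right) \left(-112277 - 98594\right) = \left(774 - 17130\right) \left(-210871\right) = \left(-16356\right) \left(-210871\right) = 3449006076$)
$k{\left(- \frac{462}{191} \right)} + O = \frac{1}{\left(-462\right) \frac{1}{191}} + 3449006076 = \frac{1}{- \frac{462}{191}} + 3449006076 = - \frac{191}{462} + 3449006076 = \frac{1593440806921}{462}$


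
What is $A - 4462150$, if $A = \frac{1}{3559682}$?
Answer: $- \frac{15883835036299}{3559682} \approx -4.4622 \cdot 10^{6}$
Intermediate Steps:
$A = \frac{1}{3559682} \approx 2.8092 \cdot 10^{-7}$
$A - 4462150 = \frac{1}{3559682} - 4462150 = - \frac{15883835036299}{3559682}$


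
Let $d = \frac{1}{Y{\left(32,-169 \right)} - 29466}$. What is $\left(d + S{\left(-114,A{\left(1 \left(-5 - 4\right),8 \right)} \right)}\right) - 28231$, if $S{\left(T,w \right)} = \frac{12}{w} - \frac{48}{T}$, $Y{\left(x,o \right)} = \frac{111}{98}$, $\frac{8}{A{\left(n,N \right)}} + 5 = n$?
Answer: $- \frac{1549982848322}{54863583} \approx -28252.0$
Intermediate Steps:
$A{\left(n,N \right)} = \frac{8}{-5 + n}$
$Y{\left(x,o \right)} = \frac{111}{98}$ ($Y{\left(x,o \right)} = 111 \cdot \frac{1}{98} = \frac{111}{98}$)
$S{\left(T,w \right)} = - \frac{48}{T} + \frac{12}{w}$
$d = - \frac{98}{2887557}$ ($d = \frac{1}{\frac{111}{98} - 29466} = \frac{1}{- \frac{2887557}{98}} = - \frac{98}{2887557} \approx -3.3939 \cdot 10^{-5}$)
$\left(d + S{\left(-114,A{\left(1 \left(-5 - 4\right),8 \right)} \right)}\right) - 28231 = \left(- \frac{98}{2887557} + \left(- \frac{48}{-114} + \frac{12}{8 \frac{1}{-5 + 1 \left(-5 - 4\right)}}\right)\right) - 28231 = \left(- \frac{98}{2887557} + \left(\left(-48\right) \left(- \frac{1}{114}\right) + \frac{12}{8 \frac{1}{-5 + 1 \left(-9\right)}}\right)\right) - 28231 = \left(- \frac{98}{2887557} + \left(\frac{8}{19} + \frac{12}{8 \frac{1}{-5 - 9}}\right)\right) - 28231 = \left(- \frac{98}{2887557} + \left(\frac{8}{19} + \frac{12}{8 \frac{1}{-14}}\right)\right) - 28231 = \left(- \frac{98}{2887557} + \left(\frac{8}{19} + \frac{12}{8 \left(- \frac{1}{14}\right)}\right)\right) - 28231 = \left(- \frac{98}{2887557} + \left(\frac{8}{19} + \frac{12}{- \frac{4}{7}}\right)\right) - 28231 = \left(- \frac{98}{2887557} + \left(\frac{8}{19} + 12 \left(- \frac{7}{4}\right)\right)\right) - 28231 = \left(- \frac{98}{2887557} + \left(\frac{8}{19} - 21\right)\right) - 28231 = \left(- \frac{98}{2887557} - \frac{391}{19}\right) - 28231 = - \frac{1129036649}{54863583} - 28231 = - \frac{1549982848322}{54863583}$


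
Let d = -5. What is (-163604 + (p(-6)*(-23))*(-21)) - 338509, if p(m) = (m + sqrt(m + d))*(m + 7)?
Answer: -505011 + 483*I*sqrt(11) ≈ -5.0501e+5 + 1601.9*I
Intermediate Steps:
p(m) = (7 + m)*(m + sqrt(-5 + m)) (p(m) = (m + sqrt(m - 5))*(m + 7) = (m + sqrt(-5 + m))*(7 + m) = (7 + m)*(m + sqrt(-5 + m)))
(-163604 + (p(-6)*(-23))*(-21)) - 338509 = (-163604 + (((-6)**2 + 7*(-6) + 7*sqrt(-5 - 6) - 6*sqrt(-5 - 6))*(-23))*(-21)) - 338509 = (-163604 + ((36 - 42 + 7*sqrt(-11) - 6*I*sqrt(11))*(-23))*(-21)) - 338509 = (-163604 + ((36 - 42 + 7*(I*sqrt(11)) - 6*I*sqrt(11))*(-23))*(-21)) - 338509 = (-163604 + ((36 - 42 + 7*I*sqrt(11) - 6*I*sqrt(11))*(-23))*(-21)) - 338509 = (-163604 + ((-6 + I*sqrt(11))*(-23))*(-21)) - 338509 = (-163604 + (138 - 23*I*sqrt(11))*(-21)) - 338509 = (-163604 + (-2898 + 483*I*sqrt(11))) - 338509 = (-166502 + 483*I*sqrt(11)) - 338509 = -505011 + 483*I*sqrt(11)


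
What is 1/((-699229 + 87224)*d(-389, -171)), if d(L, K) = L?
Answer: 1/238069945 ≈ 4.2004e-9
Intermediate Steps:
1/((-699229 + 87224)*d(-389, -171)) = 1/((-699229 + 87224)*(-389)) = -1/389/(-612005) = -1/612005*(-1/389) = 1/238069945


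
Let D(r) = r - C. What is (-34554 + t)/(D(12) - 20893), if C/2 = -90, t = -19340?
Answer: 53894/20701 ≈ 2.6035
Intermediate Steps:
C = -180 (C = 2*(-90) = -180)
D(r) = 180 + r (D(r) = r - 1*(-180) = r + 180 = 180 + r)
(-34554 + t)/(D(12) - 20893) = (-34554 - 19340)/((180 + 12) - 20893) = -53894/(192 - 20893) = -53894/(-20701) = -53894*(-1/20701) = 53894/20701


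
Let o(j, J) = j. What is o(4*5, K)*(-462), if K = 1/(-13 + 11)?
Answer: -9240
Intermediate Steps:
K = -1/2 (K = 1/(-2) = -1/2 ≈ -0.50000)
o(4*5, K)*(-462) = (4*5)*(-462) = 20*(-462) = -9240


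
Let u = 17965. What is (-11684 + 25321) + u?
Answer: 31602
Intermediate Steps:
(-11684 + 25321) + u = (-11684 + 25321) + 17965 = 13637 + 17965 = 31602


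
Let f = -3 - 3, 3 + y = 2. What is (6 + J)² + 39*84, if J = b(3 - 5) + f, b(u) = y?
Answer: 3277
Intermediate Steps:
y = -1 (y = -3 + 2 = -1)
b(u) = -1
f = -6
J = -7 (J = -1 - 6 = -7)
(6 + J)² + 39*84 = (6 - 7)² + 39*84 = (-1)² + 3276 = 1 + 3276 = 3277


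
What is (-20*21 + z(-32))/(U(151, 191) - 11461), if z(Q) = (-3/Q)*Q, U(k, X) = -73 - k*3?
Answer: 423/11987 ≈ 0.035288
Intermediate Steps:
U(k, X) = -73 - 3*k
z(Q) = -3
(-20*21 + z(-32))/(U(151, 191) - 11461) = (-20*21 - 3)/((-73 - 3*151) - 11461) = (-420 - 3)/((-73 - 453) - 11461) = -423/(-526 - 11461) = -423/(-11987) = -423*(-1/11987) = 423/11987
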